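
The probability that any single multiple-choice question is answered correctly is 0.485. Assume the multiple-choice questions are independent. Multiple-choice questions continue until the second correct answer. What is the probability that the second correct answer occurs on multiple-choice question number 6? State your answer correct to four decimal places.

0.0827

Y = trial on which the second success occurs; negative binomial, r=2, p=0.485.
P(Y=6) = C(5,1) · p^2 · (1−p)^4
= 5 · 0.23522 · 0.070344 = 0.082734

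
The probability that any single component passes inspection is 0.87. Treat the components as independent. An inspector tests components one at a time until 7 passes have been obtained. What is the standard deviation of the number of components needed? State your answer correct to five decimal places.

Y = total components until the seventh success; negative binomial with r=7, p=0.87.
SD(Y) = √[r(1−p)/p²] = √(1.2022724) = 1.0964818

1.09648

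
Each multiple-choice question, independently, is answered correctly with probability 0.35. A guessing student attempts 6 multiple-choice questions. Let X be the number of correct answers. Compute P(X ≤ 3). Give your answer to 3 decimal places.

X ~ Binomial(6, 0.35); P(X ≤ 3) = Σ C(6,k) p^k (1−p)^(6−k) over k:
  k=0: C(6,0)·0.35^0·0.65^6 = 0.07542
  k=1: C(6,1)·0.35^1·0.65^5 = 0.24366
  k=2: C(6,2)·0.35^2·0.65^4 = 0.32801
  k=3: C(6,3)·0.35^3·0.65^3 = 0.23549
Total = 0.88258

0.883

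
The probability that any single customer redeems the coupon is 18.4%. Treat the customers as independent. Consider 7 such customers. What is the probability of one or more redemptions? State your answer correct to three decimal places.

P(at least one) = 1 − P(none) = 1 − (1 − 0.184)^7
= 1 − 0.24090 = 0.75910

0.759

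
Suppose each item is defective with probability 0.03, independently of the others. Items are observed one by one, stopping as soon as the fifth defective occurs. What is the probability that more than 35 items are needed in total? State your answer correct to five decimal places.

Needing more than 35 items ⇔ fewer than 5 successes in the first 35. With X ~ Binomial(35, 0.03), P(Y > 35) = P(X ≤ 4).
  k=0: C(35,0)·0.03^0·0.97^35 = 0.3443584
  k=1: C(35,1)·0.03^1·0.97^34 = 0.3727591
  k=2: C(35,2)·0.03^2·0.97^33 = 0.1959867
  k=3: C(35,3)·0.03^3·0.97^32 = 0.0666759
  k=4: C(35,4)·0.03^4·0.97^31 = 0.0164971
P(X ≤ 4) = 0.9962773

0.99628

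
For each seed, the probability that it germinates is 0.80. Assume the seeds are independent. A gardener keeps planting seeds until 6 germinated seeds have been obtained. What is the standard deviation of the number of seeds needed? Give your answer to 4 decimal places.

Y = total seeds until the sixth success; negative binomial with r=6, p=0.80.
SD(Y) = √[r(1−p)/p²] = √(1.875000) = 1.369306

1.3693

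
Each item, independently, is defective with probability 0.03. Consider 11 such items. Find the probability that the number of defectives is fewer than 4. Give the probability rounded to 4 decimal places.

0.9998

X ~ Binomial(11, 0.03); P(X ≤ 3) = Σ C(11,k) p^k (1−p)^(11−k) over k:
  k=0: C(11,0)·0.03^0·0.97^11 = 0.715301
  k=1: C(11,1)·0.03^1·0.97^10 = 0.243350
  k=2: C(11,2)·0.03^2·0.97^9 = 0.037631
  k=3: C(11,3)·0.03^3·0.97^8 = 0.003492
Total = 0.999774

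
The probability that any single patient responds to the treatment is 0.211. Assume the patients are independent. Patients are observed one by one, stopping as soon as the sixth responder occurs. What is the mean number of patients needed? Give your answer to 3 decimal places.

Y = total patients until the sixth success; negative binomial with r=6, p=0.211.
E[Y] = r / p = 6 / 0.211 = 28.43602

28.436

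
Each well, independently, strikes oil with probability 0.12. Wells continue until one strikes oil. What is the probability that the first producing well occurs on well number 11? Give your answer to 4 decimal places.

Geometric (trials to first success), p = 0.12.
P(Y = 11) = (1−p)^10 · p = 0.2785 · 0.12 = 0.033420

0.0334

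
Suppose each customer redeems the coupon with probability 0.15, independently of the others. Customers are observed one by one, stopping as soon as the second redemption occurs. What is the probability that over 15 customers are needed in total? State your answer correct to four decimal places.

0.3186

Needing more than 15 customers ⇔ fewer than 2 successes in the first 15. With X ~ Binomial(15, 0.15), P(Y > 15) = P(X ≤ 1).
  k=0: C(15,0)·0.15^0·0.85^15 = 0.087354
  k=1: C(15,1)·0.15^1·0.85^14 = 0.231232
P(X ≤ 1) = 0.318586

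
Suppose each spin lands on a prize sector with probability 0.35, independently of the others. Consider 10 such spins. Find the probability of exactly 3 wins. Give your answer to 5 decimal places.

X ~ Binomial(n=10, p=0.35).
P(X=3) = C(10,3) · p^3 · (1−p)^7
= 120 · 0.042875 · 0.049022 = 0.2522196

0.25222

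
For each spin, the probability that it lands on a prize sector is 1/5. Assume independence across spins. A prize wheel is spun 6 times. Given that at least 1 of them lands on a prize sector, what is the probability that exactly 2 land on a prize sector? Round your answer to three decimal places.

X ~ Binomial(6, 0.20). Want P(X=2 | X≥1) = P(X=2) / P(X≥1).
P(X=2) = C(6,2)·0.20^2·0.80^4 = 0.24576
P(X≥1) = 1 − 0.26214 = 0.73786
Ratio = 0.24576 / 0.73786 = 0.33307

0.333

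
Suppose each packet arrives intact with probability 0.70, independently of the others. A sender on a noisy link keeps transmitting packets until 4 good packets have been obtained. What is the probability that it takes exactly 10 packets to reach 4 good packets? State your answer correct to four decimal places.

0.0147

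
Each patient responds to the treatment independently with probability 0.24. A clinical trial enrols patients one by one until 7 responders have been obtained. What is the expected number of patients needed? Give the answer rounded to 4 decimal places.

29.1667

Y = total patients until the seventh success; negative binomial with r=7, p=0.24.
E[Y] = r / p = 7 / 0.24 = 29.166667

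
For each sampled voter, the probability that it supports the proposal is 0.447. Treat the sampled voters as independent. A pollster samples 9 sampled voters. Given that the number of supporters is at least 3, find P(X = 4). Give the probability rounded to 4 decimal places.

0.3074

X ~ Binomial(9, 0.447). Want P(X=4 | X≥3) = P(X=4) / P(X≥3).
P(X=4) = C(9,4)·0.447^4·0.553^5 = 0.260151
P(X≥3) = 1 − 0.004836 − 0.035184 − 0.113761 = 0.846218
Ratio = 0.260151 / 0.846218 = 0.307428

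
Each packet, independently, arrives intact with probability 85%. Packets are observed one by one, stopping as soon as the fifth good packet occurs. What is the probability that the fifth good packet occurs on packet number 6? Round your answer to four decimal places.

Y = trial on which the fifth success occurs; negative binomial, r=5, p=0.85.
P(Y=6) = C(5,4) · p^5 · (1−p)^1
= 5 · 0.44371 · 0.15 = 0.332779

0.3328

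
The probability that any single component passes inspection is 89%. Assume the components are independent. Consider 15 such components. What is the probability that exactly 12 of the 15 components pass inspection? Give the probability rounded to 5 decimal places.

0.14958

X ~ Binomial(n=15, p=0.89).
P(X=12) = C(15,12) · p^12 · (1−p)^3
= 455 · 0.24699 · 0.001331 = 0.1495786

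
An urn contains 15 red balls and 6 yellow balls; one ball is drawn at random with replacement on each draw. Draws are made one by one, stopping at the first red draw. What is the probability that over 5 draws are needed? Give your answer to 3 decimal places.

0.002

Y = number of draws to the first success; geometric, p = 0.714286.
P(Y > 5) = P(first 5 all fail) = (1−p)^5 = 0.00190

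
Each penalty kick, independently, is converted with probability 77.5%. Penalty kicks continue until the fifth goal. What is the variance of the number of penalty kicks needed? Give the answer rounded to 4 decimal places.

1.8730

Y = total penalty kicks until the fifth success; negative binomial with r=5, p=0.775.
Var(Y) = r(1−p)/p² = 5·0.225 / 0.775² = 1.873049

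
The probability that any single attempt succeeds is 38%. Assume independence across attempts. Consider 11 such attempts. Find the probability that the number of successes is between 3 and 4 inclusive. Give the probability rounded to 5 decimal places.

X ~ Binomial(11, 0.38); P(3 ≤ X ≤ 4) = Σ C(11,k) p^k (1−p)^(11−k) over k:
  k=3: C(11,3)·0.38^3·0.62^8 = 0.1976825
  k=4: C(11,4)·0.38^4·0.62^7 = 0.2423205
Total = 0.4400030

0.44000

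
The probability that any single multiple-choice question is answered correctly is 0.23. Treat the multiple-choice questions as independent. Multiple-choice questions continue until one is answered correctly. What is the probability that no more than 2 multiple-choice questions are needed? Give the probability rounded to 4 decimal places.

Y = number of multiple-choice questions to the first success; geometric, p = 0.23.
P(Y ≤ 2) = 1 − (1−p)^2 = 1 − 0.592900 = 0.407100

0.4071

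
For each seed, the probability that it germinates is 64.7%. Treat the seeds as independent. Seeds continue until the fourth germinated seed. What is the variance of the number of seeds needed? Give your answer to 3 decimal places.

3.373

Y = total seeds until the fourth success; negative binomial with r=4, p=0.647.
Var(Y) = r(1−p)/p² = 4·0.353 / 0.647² = 3.37308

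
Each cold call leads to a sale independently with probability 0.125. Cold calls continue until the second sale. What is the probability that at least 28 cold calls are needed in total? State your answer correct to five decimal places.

0.13201

Needing more than 27 cold calls ⇔ fewer than 2 successes in the first 27. With X ~ Binomial(27, 0.125), P(Y > 27) = P(X ≤ 1).
  k=0: C(27,0)·0.125^0·0.875^27 = 0.0271780
  k=1: C(27,1)·0.125^1·0.875^26 = 0.1048294
P(X ≤ 1) = 0.1320074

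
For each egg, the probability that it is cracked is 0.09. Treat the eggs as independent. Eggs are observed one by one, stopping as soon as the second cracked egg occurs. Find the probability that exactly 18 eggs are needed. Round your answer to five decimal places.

Y = trial on which the second success occurs; negative binomial, r=2, p=0.09.
P(Y=18) = C(17,1) · p^2 · (1−p)^16
= 17 · 0.0081 · 0.22114 = 0.0304506

0.03045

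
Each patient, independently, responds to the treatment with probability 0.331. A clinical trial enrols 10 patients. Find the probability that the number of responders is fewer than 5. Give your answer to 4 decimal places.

X ~ Binomial(10, 0.331); P(X ≤ 4) = Σ C(10,k) p^k (1−p)^(10−k) over k:
  k=0: C(10,0)·0.331^0·0.669^10 = 0.017958
  k=1: C(10,1)·0.331^1·0.669^9 = 0.088851
  k=2: C(10,2)·0.331^2·0.669^8 = 0.197823
  k=3: C(10,3)·0.331^3·0.669^7 = 0.261005
  k=4: C(10,4)·0.331^4·0.669^6 = 0.225989
Total = 0.791626

0.7916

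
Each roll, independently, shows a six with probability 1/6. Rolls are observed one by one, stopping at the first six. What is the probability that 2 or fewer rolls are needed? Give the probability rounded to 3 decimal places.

Y = number of rolls to the first success; geometric, p = 0.166667.
P(Y ≤ 2) = 1 − (1−p)^2 = 1 − 0.69444 = 0.30556

0.306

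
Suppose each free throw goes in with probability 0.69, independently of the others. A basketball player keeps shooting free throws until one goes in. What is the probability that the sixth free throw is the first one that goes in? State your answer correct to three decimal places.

0.002

Geometric (trials to first success), p = 0.69.
P(Y = 6) = (1−p)^5 · p = 0.0028629 · 0.69 = 0.00198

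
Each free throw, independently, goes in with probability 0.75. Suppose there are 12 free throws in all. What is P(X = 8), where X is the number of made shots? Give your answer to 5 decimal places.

0.19358

X ~ Binomial(n=12, p=0.75).
P(X=8) = C(12,8) · p^8 · (1−p)^4
= 495 · 0.10011 · 0.0039062 = 0.1935777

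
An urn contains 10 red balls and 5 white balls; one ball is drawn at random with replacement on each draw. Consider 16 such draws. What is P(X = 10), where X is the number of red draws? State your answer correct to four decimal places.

X ~ Binomial(n=16, p=0.666667).
P(X=10) = C(16,10) · p^10 · (1−p)^6
= 8008 · 0.017342 · 0.0013717 = 0.190495

0.1905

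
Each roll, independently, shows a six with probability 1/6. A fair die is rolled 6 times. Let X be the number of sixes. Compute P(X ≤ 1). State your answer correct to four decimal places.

X ~ Binomial(6, 0.166667); P(X ≤ 1) = Σ C(6,k) p^k (1−p)^(6−k) over k:
  k=0: C(6,0)·0.166667^0·0.833333^6 = 0.334898
  k=1: C(6,1)·0.166667^1·0.833333^5 = 0.401878
Total = 0.736776

0.7368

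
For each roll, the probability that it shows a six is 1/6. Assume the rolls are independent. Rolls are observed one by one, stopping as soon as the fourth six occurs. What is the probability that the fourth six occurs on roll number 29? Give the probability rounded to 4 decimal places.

0.0265

Y = trial on which the fourth success occurs; negative binomial, r=4, p=0.166667.
P(Y=29) = C(28,3) · p^4 · (1−p)^25
= 3276 · 0.0007716 · 0.010483 = 0.026498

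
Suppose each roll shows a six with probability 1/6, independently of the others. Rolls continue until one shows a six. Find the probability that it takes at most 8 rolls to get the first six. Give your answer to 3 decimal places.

0.767

Y = number of rolls to the first success; geometric, p = 0.166667.
P(Y ≤ 8) = 1 − (1−p)^8 = 1 − 0.23257 = 0.76743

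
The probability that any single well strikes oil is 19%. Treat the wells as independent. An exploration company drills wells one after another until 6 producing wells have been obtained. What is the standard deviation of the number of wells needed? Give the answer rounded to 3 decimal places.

11.603

Y = total wells until the sixth success; negative binomial with r=6, p=0.19.
SD(Y) = √[r(1−p)/p²] = √(134.62604) = 11.60285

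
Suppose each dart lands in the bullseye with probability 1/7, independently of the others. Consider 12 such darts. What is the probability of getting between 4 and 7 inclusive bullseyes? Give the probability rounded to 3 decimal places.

0.080

X ~ Binomial(12, 0.142857); P(4 ≤ X ≤ 7) = Σ C(12,k) p^k (1−p)^(12−k) over k:
  k=4: C(12,4)·0.142857^4·0.857143^8 = 0.06007
  k=5: C(12,5)·0.142857^5·0.857143^7 = 0.01602
  k=6: C(12,6)·0.142857^6·0.857143^6 = 0.00311
  k=7: C(12,7)·0.142857^7·0.857143^5 = 0.00044
Total = 0.07964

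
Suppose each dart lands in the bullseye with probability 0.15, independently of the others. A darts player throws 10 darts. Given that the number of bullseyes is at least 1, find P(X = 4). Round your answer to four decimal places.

0.0499

X ~ Binomial(10, 0.15). Want P(X=4 | X≥1) = P(X=4) / P(X≥1).
P(X=4) = C(10,4)·0.15^4·0.85^6 = 0.040096
P(X≥1) = 1 − 0.196874 = 0.803126
Ratio = 0.040096 / 0.803126 = 0.049925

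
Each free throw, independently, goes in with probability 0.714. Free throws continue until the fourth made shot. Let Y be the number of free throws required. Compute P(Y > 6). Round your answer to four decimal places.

0.2302

Needing more than 6 free throws ⇔ fewer than 4 successes in the first 6. With X ~ Binomial(6, 0.714), P(Y > 6) = P(X ≤ 3).
  k=0: C(6,0)·0.714^0·0.286^6 = 0.000547
  k=1: C(6,1)·0.714^1·0.286^5 = 0.008197
  k=2: C(6,2)·0.714^2·0.286^4 = 0.051163
  k=3: C(6,3)·0.714^3·0.286^3 = 0.170303
P(X ≤ 3) = 0.230210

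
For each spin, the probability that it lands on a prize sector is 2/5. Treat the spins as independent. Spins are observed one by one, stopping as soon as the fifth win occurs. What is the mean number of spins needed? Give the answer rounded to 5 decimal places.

12.50000

Y = total spins until the fifth success; negative binomial with r=5, p=0.40.
E[Y] = r / p = 5 / 0.40 = 12.5000000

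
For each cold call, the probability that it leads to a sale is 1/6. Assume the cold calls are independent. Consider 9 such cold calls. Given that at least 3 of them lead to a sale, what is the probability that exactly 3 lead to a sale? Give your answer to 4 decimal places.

X ~ Binomial(9, 0.166667). Want P(X=3 | X≥3) = P(X=3) / P(X≥3).
P(X=3) = C(9,3)·0.166667^3·0.833333^6 = 0.130238
P(X≥3) = 1 − 0.193807 − 0.348852 − 0.279082 = 0.178260
Ratio = 0.130238 / 0.178260 = 0.730609

0.7306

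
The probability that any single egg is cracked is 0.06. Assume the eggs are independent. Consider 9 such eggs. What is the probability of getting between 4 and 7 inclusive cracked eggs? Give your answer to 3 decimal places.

0.001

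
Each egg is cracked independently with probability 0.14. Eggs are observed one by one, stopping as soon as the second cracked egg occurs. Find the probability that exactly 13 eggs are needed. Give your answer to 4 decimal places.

Y = trial on which the second success occurs; negative binomial, r=2, p=0.14.
P(Y=13) = C(12,1) · p^2 · (1−p)^11
= 12 · 0.0196 · 0.19032 = 0.044763

0.0448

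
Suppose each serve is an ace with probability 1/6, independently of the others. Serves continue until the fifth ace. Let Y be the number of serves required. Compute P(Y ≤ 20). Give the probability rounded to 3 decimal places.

0.231

Finishing within 20 serves ⇔ at least 5 successes in the first 20. With X ~ Binomial(20, 0.166667), P(Y ≤ 20) = 1 − P(X ≤ 4).
  k=0: C(20,0)·0.166667^0·0.833333^20 = 0.02608
  k=1: C(20,1)·0.166667^1·0.833333^19 = 0.10434
  k=2: C(20,2)·0.166667^2·0.833333^18 = 0.19824
  k=3: C(20,3)·0.166667^3·0.833333^17 = 0.23789
  k=4: C(20,4)·0.166667^4·0.833333^16 = 0.20220
1 − 0.76875 = 0.23125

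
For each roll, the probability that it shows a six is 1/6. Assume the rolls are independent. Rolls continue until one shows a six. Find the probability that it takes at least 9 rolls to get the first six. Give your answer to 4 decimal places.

0.2326

Y = number of rolls to the first success; geometric, p = 0.166667.
P(Y > 8) = P(first 8 all fail) = (1−p)^8 = 0.232568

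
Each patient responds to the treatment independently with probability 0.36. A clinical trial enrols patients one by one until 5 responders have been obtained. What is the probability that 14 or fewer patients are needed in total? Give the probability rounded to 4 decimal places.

Finishing within 14 patients ⇔ at least 5 successes in the first 14. With X ~ Binomial(14, 0.36), P(Y ≤ 14) = 1 − P(X ≤ 4).
  k=0: C(14,0)·0.36^0·0.64^14 = 0.001934
  k=1: C(14,1)·0.36^1·0.64^13 = 0.015232
  k=2: C(14,2)·0.36^2·0.64^12 = 0.055694
  k=3: C(14,3)·0.36^3·0.64^11 = 0.125311
  k=4: C(14,4)·0.36^4·0.64^10 = 0.193840
1 − 0.392011 = 0.607989

0.6080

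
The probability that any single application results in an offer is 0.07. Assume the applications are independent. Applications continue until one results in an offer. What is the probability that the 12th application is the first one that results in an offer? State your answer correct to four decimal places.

0.0315

Geometric (trials to first success), p = 0.07.
P(Y = 12) = (1−p)^11 · p = 0.4501 · 0.07 = 0.031507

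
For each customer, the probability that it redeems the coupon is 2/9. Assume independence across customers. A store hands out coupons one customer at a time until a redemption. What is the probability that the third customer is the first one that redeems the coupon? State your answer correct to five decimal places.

0.13443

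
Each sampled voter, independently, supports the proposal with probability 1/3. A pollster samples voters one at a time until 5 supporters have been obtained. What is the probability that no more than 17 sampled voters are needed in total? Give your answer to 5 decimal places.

0.71860

Finishing within 17 sampled voters ⇔ at least 5 successes in the first 17. With X ~ Binomial(17, 0.333333), P(Y ≤ 17) = 1 − P(X ≤ 4).
  k=0: C(17,0)·0.333333^0·0.666667^17 = 0.0010150
  k=1: C(17,1)·0.333333^1·0.666667^16 = 0.0086272
  k=2: C(17,2)·0.333333^2·0.666667^15 = 0.0345086
  k=3: C(17,3)·0.333333^3·0.666667^14 = 0.0862715
  k=4: C(17,4)·0.333333^4·0.666667^13 = 0.1509752
1 − 0.2813974 = 0.7186026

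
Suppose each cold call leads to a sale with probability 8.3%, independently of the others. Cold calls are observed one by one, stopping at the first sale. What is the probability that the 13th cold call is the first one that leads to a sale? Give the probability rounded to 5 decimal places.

Geometric (trials to first success), p = 0.083.
P(Y = 13) = (1−p)^12 · p = 0.35353 · 0.083 = 0.0293434

0.02934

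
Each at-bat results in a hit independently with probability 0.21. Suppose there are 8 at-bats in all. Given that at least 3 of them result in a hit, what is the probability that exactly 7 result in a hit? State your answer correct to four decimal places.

0.0005

X ~ Binomial(8, 0.21). Want P(X=7 | X≥3) = P(X=7) / P(X≥3).
P(X=7) = C(8,7)·0.21^7·0.79^1 = 0.000114
P(X≥3) = 1 − 0.151711 − 0.322626 − 0.300164 = 0.225499
Ratio = 0.000114 / 0.225499 = 0.000505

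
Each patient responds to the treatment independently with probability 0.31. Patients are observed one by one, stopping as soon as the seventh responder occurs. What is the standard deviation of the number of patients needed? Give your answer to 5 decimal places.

7.08944

Y = total patients until the seventh success; negative binomial with r=7, p=0.31.
SD(Y) = √[r(1−p)/p²] = √(50.2601457) = 7.0894390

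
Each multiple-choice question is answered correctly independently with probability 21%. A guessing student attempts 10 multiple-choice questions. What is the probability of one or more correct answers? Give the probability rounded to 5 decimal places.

P(at least one) = 1 − P(none) = 1 − (1 − 0.21)^10
= 1 − 0.0946828 = 0.9053172

0.90532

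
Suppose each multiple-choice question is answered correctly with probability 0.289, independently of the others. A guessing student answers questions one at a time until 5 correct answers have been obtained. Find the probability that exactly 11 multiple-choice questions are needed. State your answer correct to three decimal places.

0.055

Y = trial on which the fifth success occurs; negative binomial, r=5, p=0.289.
P(Y=11) = C(10,4) · p^5 · (1−p)^6
= 210 · 0.002016 · 0.12919 = 0.05469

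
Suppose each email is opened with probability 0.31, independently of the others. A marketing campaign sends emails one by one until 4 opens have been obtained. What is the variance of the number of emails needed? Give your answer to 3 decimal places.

28.720

Y = total emails until the fourth success; negative binomial with r=4, p=0.31.
Var(Y) = r(1−p)/p² = 4·0.69 / 0.31² = 28.72008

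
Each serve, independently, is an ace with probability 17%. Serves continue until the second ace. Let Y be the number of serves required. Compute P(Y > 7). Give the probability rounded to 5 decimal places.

0.66042

Needing more than 7 serves ⇔ fewer than 2 successes in the first 7. With X ~ Binomial(7, 0.17), P(Y > 7) = P(X ≤ 1).
  k=0: C(7,0)·0.17^0·0.83^7 = 0.2713605
  k=1: C(7,1)·0.17^1·0.83^6 = 0.3890590
P(X ≤ 1) = 0.6604196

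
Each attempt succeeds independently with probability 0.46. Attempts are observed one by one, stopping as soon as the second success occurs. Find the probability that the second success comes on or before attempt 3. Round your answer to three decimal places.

Finishing within 3 attempts ⇔ at least 2 successes in the first 3. With X ~ Binomial(3, 0.46), P(Y ≤ 3) = 1 − P(X ≤ 1).
  k=0: C(3,0)·0.46^0·0.54^3 = 0.15746
  k=1: C(3,1)·0.46^1·0.54^2 = 0.40241
1 − 0.55987 = 0.44013

0.440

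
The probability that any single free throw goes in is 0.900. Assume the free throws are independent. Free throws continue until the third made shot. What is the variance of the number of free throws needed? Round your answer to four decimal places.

Y = total free throws until the third success; negative binomial with r=3, p=0.90.
Var(Y) = r(1−p)/p² = 3·0.10 / 0.90² = 0.370370

0.3704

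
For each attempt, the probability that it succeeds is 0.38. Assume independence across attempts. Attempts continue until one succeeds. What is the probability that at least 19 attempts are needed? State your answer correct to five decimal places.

0.00018

Y = number of attempts to the first success; geometric, p = 0.38.
P(Y > 18) = P(first 18 all fail) = (1−p)^18 = 0.0001833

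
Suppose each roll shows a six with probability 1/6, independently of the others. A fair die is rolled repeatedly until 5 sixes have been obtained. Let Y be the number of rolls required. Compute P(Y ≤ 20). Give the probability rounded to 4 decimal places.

0.2313

Finishing within 20 rolls ⇔ at least 5 successes in the first 20. With X ~ Binomial(20, 0.166667), P(Y ≤ 20) = 1 − P(X ≤ 4).
  k=0: C(20,0)·0.166667^0·0.833333^20 = 0.026084
  k=1: C(20,1)·0.166667^1·0.833333^19 = 0.104336
  k=2: C(20,2)·0.166667^2·0.833333^18 = 0.198239
  k=3: C(20,3)·0.166667^3·0.833333^17 = 0.237887
  k=4: C(20,4)·0.166667^4·0.833333^16 = 0.202204
1 − 0.768749 = 0.231251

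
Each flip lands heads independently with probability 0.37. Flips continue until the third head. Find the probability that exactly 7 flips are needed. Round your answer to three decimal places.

0.120

Y = trial on which the third success occurs; negative binomial, r=3, p=0.37.
P(Y=7) = C(6,2) · p^3 · (1−p)^4
= 15 · 0.050653 · 0.15753 = 0.11969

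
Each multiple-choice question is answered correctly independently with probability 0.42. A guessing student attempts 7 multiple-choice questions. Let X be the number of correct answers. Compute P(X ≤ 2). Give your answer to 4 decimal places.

X ~ Binomial(7, 0.42); P(X ≤ 2) = Σ C(7,k) p^k (1−p)^(7−k) over k:
  k=0: C(7,0)·0.42^0·0.58^7 = 0.022080
  k=1: C(7,1)·0.42^1·0.58^6 = 0.111922
  k=2: C(7,2)·0.42^2·0.58^5 = 0.243141
Total = 0.377143

0.3771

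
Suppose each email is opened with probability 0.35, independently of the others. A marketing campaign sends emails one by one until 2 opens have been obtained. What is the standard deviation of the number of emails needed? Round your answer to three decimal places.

Y = total emails until the second success; negative binomial with r=2, p=0.35.
SD(Y) = √[r(1−p)/p²] = √(10.61224) = 3.25764

3.258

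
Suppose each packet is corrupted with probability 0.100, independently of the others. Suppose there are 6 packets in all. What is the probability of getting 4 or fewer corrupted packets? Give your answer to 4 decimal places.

0.9999

X ~ Binomial(6, 0.10); P(X ≤ 4) = Σ C(6,k) p^k (1−p)^(6−k) over k:
  k=0: C(6,0)·0.10^0·0.90^6 = 0.531441
  k=1: C(6,1)·0.10^1·0.90^5 = 0.354294
  k=2: C(6,2)·0.10^2·0.90^4 = 0.098415
  k=3: C(6,3)·0.10^3·0.90^3 = 0.014580
  k=4: C(6,4)·0.10^4·0.90^2 = 0.001215
Total = 0.999945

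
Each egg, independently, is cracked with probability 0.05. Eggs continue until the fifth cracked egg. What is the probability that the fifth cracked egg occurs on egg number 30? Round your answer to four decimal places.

Y = trial on which the fifth success occurs; negative binomial, r=5, p=0.05.
P(Y=30) = C(29,4) · p^5 · (1−p)^25
= 23751 · 3.125e-07 · 0.27739 = 0.002059

0.0021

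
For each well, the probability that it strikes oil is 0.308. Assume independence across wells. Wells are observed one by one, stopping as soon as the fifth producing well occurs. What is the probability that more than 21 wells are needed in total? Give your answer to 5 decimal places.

0.17730

Needing more than 21 wells ⇔ fewer than 5 successes in the first 21. With X ~ Binomial(21, 0.308), P(Y > 21) = P(X ≤ 4).
  k=0: C(21,0)·0.308^0·0.692^21 = 0.0004388
  k=1: C(21,1)·0.308^1·0.692^20 = 0.0041010
  k=2: C(21,2)·0.308^2·0.692^19 = 0.0182531
  k=3: C(21,3)·0.308^3·0.692^18 = 0.0514533
  k=4: C(21,4)·0.308^4·0.692^17 = 0.1030554
P(X ≤ 4) = 0.1773016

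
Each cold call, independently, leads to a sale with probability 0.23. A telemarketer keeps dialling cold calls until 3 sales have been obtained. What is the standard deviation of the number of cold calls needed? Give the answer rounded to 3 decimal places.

6.608

Y = total cold calls until the third success; negative binomial with r=3, p=0.23.
SD(Y) = √[r(1−p)/p²] = √(43.66730) = 6.60812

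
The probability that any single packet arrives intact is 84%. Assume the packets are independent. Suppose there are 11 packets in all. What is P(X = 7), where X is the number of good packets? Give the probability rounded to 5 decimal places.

0.06382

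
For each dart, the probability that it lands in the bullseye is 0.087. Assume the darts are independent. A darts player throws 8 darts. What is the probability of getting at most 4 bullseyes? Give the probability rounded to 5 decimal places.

X ~ Binomial(8, 0.087); P(X ≤ 4) = Σ C(8,k) p^k (1−p)^(8−k) over k:
  k=0: C(8,0)·0.087^0·0.913^8 = 0.4827988
  k=1: C(8,1)·0.087^1·0.913^7 = 0.3680482
  k=2: C(8,2)·0.087^2·0.913^6 = 0.1227499
  k=3: C(8,3)·0.087^3·0.913^5 = 0.0233937
  k=4: C(8,4)·0.087^4·0.913^4 = 0.0027865
Total = 0.9997772

0.99978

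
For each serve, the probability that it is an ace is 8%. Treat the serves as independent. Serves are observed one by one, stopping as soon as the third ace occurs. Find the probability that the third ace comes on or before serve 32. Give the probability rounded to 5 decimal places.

0.47738

Finishing within 32 serves ⇔ at least 3 successes in the first 32. With X ~ Binomial(32, 0.08), P(Y ≤ 32) = 1 − P(X ≤ 2).
  k=0: C(32,0)·0.08^0·0.92^32 = 0.0693762
  k=1: C(32,1)·0.08^1·0.92^31 = 0.1930468
  k=2: C(32,2)·0.08^2·0.92^30 = 0.2601935
1 − 0.5226165 = 0.4773835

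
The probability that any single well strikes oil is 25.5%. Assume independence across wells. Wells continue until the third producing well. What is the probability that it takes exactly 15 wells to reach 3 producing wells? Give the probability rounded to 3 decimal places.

0.044

Y = trial on which the third success occurs; negative binomial, r=3, p=0.255.
P(Y=15) = C(14,2) · p^3 · (1−p)^12
= 91 · 0.016581 · 0.029233 = 0.04411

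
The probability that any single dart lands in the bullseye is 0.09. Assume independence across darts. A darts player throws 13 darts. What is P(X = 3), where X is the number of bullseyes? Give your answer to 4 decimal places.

0.0812

X ~ Binomial(n=13, p=0.09).
P(X=3) = C(13,3) · p^3 · (1−p)^10
= 286 · 0.000729 · 0.38942 = 0.081191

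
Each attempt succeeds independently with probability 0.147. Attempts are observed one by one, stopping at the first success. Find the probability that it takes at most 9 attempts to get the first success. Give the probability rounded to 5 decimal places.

Y = number of attempts to the first success; geometric, p = 0.147.
P(Y ≤ 9) = 1 − (1−p)^9 = 1 − 0.2390789 = 0.7609211

0.76092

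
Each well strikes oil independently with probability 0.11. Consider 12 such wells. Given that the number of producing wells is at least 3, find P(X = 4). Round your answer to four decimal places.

0.2072

X ~ Binomial(12, 0.11). Want P(X=4 | X≥3) = P(X=4) / P(X≥3).
P(X=4) = C(12,4)·0.11^4·0.89^8 = 0.028530
P(X≥3) = 1 − 0.246990 − 0.366323 − 0.249017 = 0.137670
Ratio = 0.028530 / 0.137670 = 0.207233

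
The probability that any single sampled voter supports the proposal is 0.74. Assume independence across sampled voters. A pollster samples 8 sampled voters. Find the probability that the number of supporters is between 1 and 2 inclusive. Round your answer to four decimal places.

X ~ Binomial(8, 0.74); P(1 ≤ X ≤ 2) = Σ C(8,k) p^k (1−p)^(8−k) over k:
  k=1: C(8,1)·0.74^1·0.26^7 = 0.000475
  k=2: C(8,2)·0.74^2·0.26^6 = 0.004737
Total = 0.005212

0.0052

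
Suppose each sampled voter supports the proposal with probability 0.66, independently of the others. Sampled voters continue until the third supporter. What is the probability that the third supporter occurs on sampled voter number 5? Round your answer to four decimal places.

Y = trial on which the third success occurs; negative binomial, r=3, p=0.66.
P(Y=5) = C(4,2) · p^3 · (1−p)^2
= 6 · 0.2875 · 0.1156 = 0.199407

0.1994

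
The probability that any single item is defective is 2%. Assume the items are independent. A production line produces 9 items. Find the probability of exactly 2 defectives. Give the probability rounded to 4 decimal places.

0.0125

X ~ Binomial(n=9, p=0.02).
P(X=2) = C(9,2) · p^2 · (1−p)^7
= 36 · 0.0004 · 0.86813 = 0.012501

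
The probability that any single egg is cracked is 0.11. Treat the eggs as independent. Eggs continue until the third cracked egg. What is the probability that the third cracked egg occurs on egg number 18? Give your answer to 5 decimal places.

0.03152

Y = trial on which the third success occurs; negative binomial, r=3, p=0.11.
P(Y=18) = C(17,2) · p^3 · (1−p)^15
= 136 · 0.001331 · 0.17412 = 0.0315186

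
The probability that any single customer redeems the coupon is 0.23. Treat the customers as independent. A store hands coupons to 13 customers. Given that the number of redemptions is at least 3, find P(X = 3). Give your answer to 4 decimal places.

X ~ Binomial(13, 0.23). Want P(X=3 | X≥3) = P(X=3) / P(X≥3).
P(X=3) = C(13,3)·0.23^3·0.77^10 = 0.254951
P(X≥3) = 1 − 0.033449 − 0.129885 − 0.232781 = 0.603885
Ratio = 0.254951 / 0.603885 = 0.422185

0.4222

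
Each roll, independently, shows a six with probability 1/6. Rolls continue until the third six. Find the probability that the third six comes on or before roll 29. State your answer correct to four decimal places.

Finishing within 29 rolls ⇔ at least 3 successes in the first 29. With X ~ Binomial(29, 0.166667), P(Y ≤ 29) = 1 − P(X ≤ 2).
  k=0: C(29,0)·0.166667^0·0.833333^29 = 0.005055
  k=1: C(29,1)·0.166667^1·0.833333^28 = 0.029321
  k=2: C(29,2)·0.166667^2·0.833333^27 = 0.082097
1 − 0.116473 = 0.883527

0.8835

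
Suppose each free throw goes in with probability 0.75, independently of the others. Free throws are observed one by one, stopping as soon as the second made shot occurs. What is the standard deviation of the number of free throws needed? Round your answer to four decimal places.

0.9428

Y = total free throws until the second success; negative binomial with r=2, p=0.75.
SD(Y) = √[r(1−p)/p²] = √(0.888889) = 0.942809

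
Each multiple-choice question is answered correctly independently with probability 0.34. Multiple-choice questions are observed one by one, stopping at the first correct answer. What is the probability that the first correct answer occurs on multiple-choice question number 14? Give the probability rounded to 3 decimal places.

Geometric (trials to first success), p = 0.34.
P(Y = 14) = (1−p)^13 · p = 0.0045089 · 0.34 = 0.00153

0.002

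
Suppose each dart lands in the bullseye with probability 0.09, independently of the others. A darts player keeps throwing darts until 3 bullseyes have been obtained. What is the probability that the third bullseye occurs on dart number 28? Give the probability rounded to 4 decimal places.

Y = trial on which the third success occurs; negative binomial, r=3, p=0.09.
P(Y=28) = C(27,2) · p^3 · (1−p)^25
= 351 · 0.000729 · 0.094631 = 0.024214

0.0242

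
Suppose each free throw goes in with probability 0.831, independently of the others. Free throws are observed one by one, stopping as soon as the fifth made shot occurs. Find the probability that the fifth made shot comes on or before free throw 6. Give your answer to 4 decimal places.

0.7311

Finishing within 6 free throws ⇔ at least 5 successes in the first 6. With X ~ Binomial(6, 0.831), P(Y ≤ 6) = 1 − P(X ≤ 4).
  k=0: C(6,0)·0.831^0·0.169^6 = 0.000023
  k=1: C(6,1)·0.831^1·0.169^5 = 0.000687
  k=2: C(6,2)·0.831^2·0.169^4 = 0.008450
  k=3: C(6,3)·0.831^3·0.169^3 = 0.055398
  k=4: C(6,4)·0.831^4·0.169^2 = 0.204300
1 − 0.268858 = 0.731142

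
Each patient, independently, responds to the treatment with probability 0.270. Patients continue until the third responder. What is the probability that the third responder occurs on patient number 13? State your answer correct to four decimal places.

Y = trial on which the third success occurs; negative binomial, r=3, p=0.27.
P(Y=13) = C(12,2) · p^3 · (1−p)^10
= 66 · 0.019683 · 0.042976 = 0.055830

0.0558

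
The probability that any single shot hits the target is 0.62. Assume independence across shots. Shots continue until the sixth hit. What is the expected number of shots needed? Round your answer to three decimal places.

9.677

Y = total shots until the sixth success; negative binomial with r=6, p=0.62.
E[Y] = r / p = 6 / 0.62 = 9.67742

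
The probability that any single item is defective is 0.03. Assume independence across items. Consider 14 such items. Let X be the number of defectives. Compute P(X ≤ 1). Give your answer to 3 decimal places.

X ~ Binomial(14, 0.03); P(X ≤ 1) = Σ C(14,k) p^k (1−p)^(14−k) over k:
  k=0: C(14,0)·0.03^0·0.97^14 = 0.65284
  k=1: C(14,1)·0.03^1·0.97^13 = 0.28267
Total = 0.93551

0.936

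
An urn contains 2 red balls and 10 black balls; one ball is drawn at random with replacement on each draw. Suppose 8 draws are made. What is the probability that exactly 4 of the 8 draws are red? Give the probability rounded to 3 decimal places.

0.026

X ~ Binomial(n=8, p=0.166667).
P(X=4) = C(8,4) · p^4 · (1−p)^4
= 70 · 0.0007716 · 0.48225 = 0.02605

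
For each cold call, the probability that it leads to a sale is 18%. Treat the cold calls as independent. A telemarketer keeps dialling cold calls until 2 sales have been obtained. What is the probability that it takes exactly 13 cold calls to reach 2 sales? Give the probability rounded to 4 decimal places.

0.0438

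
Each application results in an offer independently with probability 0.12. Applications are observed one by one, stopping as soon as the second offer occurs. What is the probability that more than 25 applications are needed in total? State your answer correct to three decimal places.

0.180

Needing more than 25 applications ⇔ fewer than 2 successes in the first 25. With X ~ Binomial(25, 0.12), P(Y > 25) = P(X ≤ 1).
  k=0: C(25,0)·0.12^0·0.88^25 = 0.04093
  k=1: C(25,1)·0.12^1·0.88^24 = 0.13954
P(X ≤ 1) = 0.18047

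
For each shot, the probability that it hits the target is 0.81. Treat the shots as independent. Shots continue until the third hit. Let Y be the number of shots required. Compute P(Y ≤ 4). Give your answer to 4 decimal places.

Finishing within 4 shots ⇔ at least 3 successes in the first 4. With X ~ Binomial(4, 0.81), P(Y ≤ 4) = 1 − P(X ≤ 2).
  k=0: C(4,0)·0.81^0·0.19^4 = 0.001303
  k=1: C(4,1)·0.81^1·0.19^3 = 0.022223
  k=2: C(4,2)·0.81^2·0.19^2 = 0.142111
1 − 0.165638 = 0.834362

0.8344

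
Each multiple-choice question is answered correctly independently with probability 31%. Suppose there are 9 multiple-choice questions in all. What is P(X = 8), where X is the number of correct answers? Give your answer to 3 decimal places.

0.001

X ~ Binomial(n=9, p=0.31).
P(X=8) = C(9,8) · p^8 · (1−p)^1
= 9 · 8.5289e-05 · 0.69 = 0.00053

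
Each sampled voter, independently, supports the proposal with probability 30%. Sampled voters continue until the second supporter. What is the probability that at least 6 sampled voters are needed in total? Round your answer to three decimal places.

Needing more than 5 sampled voters ⇔ fewer than 2 successes in the first 5. With X ~ Binomial(5, 0.30), P(Y > 5) = P(X ≤ 1).
  k=0: C(5,0)·0.30^0·0.70^5 = 0.16807
  k=1: C(5,1)·0.30^1·0.70^4 = 0.36015
P(X ≤ 1) = 0.52822

0.528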